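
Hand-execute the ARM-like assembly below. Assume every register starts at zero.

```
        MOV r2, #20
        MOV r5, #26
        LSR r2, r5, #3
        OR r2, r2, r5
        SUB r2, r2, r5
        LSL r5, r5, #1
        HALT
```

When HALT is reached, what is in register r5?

52

r2=20
r5=26
r2=26>>3=3
r2=3|26=27
r2=27-26=1
r5=26<<1=52
halt.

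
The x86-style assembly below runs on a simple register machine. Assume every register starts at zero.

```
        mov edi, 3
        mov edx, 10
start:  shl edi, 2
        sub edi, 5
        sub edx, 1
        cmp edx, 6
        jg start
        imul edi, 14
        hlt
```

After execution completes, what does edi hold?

4802

after mov edi, 3: edi=3
after mov edx, 10: edx=10
after shl edi, 2: edi=3<<2=12
after sub edi, 5: edi=12-5=7
after sub edx, 1: edx=10-1=9
cmp edx, 6  (cmp 9,6)
jg start: taken
after shl edi, 2: edi=7<<2=28
after sub edi, 5: edi=28-5=23
after sub edx, 1: edx=9-1=8
cmp edx, 6  (cmp 8,6)
jg start: taken
after shl edi, 2: edi=23<<2=92
after sub edi, 5: edi=92-5=87
after sub edx, 1: edx=8-1=7
cmp edx, 6  (cmp 7,6)
jg start: taken
after shl edi, 2: edi=87<<2=348
after sub edi, 5: edi=348-5=343
after sub edx, 1: edx=7-1=6
cmp edx, 6  (cmp 6,6)
jg start: not taken
after imul edi, 14: edi=343*14=4802
halt.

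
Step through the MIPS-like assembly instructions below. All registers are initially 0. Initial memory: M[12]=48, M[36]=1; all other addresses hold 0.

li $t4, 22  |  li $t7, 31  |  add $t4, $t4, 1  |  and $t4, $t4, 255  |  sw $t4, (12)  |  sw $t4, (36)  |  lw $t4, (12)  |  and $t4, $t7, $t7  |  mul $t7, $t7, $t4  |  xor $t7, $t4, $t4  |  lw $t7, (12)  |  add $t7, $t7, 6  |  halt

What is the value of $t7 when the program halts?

after li $t4, 22: $t4=22
after li $t7, 31: $t7=31
after add $t4, $t4, 1: $t4=22+1=23
after and $t4, $t4, 255: $t4=23&255=23
sw $t4, (12) → M[12]=23
sw $t4, (36) → M[36]=23
after lw $t4, (12): $t4=M[12]=23
after and $t4, $t7, $t7: $t4=31&31=31
after mul $t7, $t7, $t4: $t7=31*31=961
after xor $t7, $t4, $t4: $t7=31^31=0
after lw $t7, (12): $t7=M[12]=23
after add $t7, $t7, 6: $t7=23+6=29
halt.

29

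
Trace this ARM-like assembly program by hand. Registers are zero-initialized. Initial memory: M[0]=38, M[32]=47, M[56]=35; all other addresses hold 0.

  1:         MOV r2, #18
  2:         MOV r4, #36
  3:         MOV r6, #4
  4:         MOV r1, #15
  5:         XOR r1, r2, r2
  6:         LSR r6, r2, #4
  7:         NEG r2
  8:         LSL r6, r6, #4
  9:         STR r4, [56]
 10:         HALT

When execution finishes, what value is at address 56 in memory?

r2=18
r4=36
r6=4
r1=15
r1=18^18=0
r6=18>>4=1
r2=-(18)=-18
r6=1<<4=16
STR r4, [56] → M[56]=36
halt.

36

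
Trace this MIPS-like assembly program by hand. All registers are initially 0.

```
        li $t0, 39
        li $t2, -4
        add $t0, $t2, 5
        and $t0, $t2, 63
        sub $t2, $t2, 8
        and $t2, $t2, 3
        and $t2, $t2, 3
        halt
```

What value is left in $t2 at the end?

li $t0, 39 → $t0=39
li $t2, -4 → $t2=-4
add $t0, $t2, 5 → $t0=(-4)+5=1
and $t0, $t2, 63 → $t0=(-4)&63=60
sub $t2, $t2, 8 → $t2=(-4)-8=-12
and $t2, $t2, 3 → $t2=(-12)&3=0
and $t2, $t2, 3 → $t2=0&3=0
halt.

0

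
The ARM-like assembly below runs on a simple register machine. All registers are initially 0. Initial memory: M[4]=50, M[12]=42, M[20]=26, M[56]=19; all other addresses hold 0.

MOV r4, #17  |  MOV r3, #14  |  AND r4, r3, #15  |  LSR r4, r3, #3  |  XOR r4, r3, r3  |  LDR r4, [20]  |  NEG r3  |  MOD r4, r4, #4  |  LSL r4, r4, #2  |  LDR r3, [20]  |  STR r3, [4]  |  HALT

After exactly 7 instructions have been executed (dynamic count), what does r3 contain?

after MOV r4, #17: r4=17
after MOV r3, #14: r3=14
after AND r4, r3, #15: r4=14&15=14
after LSR r4, r3, #3: r4=14>>3=1
after XOR r4, r3, r3: r4=14^14=0
after LDR r4, [20]: r4=M[20]=26
after NEG r3: r3=-(14)=-14
After step 7: r3 = -14.

-14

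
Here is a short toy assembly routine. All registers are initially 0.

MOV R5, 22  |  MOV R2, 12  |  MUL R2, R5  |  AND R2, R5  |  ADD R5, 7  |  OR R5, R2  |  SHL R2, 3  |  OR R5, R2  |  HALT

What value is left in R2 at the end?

MOV R5, 22 → R5=22
MOV R2, 12 → R2=12
MUL R2, R5 → R2=12*22=264
AND R2, R5 → R2=264&22=0
ADD R5, 7 → R5=22+7=29
OR R5, R2 → R5=29|0=29
SHL R2, 3 → R2=0<<3=0
OR R5, R2 → R5=29|0=29
halt.

0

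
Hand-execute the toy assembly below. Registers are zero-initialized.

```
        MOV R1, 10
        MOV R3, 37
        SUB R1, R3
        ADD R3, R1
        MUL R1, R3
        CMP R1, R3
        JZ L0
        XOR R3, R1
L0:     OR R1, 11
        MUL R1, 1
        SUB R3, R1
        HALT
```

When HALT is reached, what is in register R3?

-3

after MOV R1, 10: R1=10
after MOV R3, 37: R3=37
after SUB R1, R3: R1=10-37=-27
after ADD R3, R1: R3=37+(-27)=10
after MUL R1, R3: R1=(-27)*10=-270
CMP R1, R3  (cmp -270,10)
JZ L0: not taken
after XOR R3, R1: R3=10^(-270)=-264
after OR R1, 11: R1=(-270)|11=-261
after MUL R1, 1: R1=(-261)*1=-261
after SUB R3, R1: R3=(-264)-(-261)=-3
halt.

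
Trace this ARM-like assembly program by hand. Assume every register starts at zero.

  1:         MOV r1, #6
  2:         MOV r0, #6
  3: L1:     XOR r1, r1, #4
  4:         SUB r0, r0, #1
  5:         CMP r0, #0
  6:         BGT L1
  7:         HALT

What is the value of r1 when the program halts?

after MOV r1, #6: r1=6
after MOV r0, #6: r0=6
after XOR r1, r1, #4: r1=6^4=2
after SUB r0, r0, #1: r0=6-1=5
CMP r0, #0  (cmp 5,0)
BGT L1: taken
after XOR r1, r1, #4: r1=2^4=6
after SUB r0, r0, #1: r0=5-1=4
CMP r0, #0  (cmp 4,0)
BGT L1: taken
after XOR r1, r1, #4: r1=6^4=2
after SUB r0, r0, #1: r0=4-1=3
CMP r0, #0  (cmp 3,0)
BGT L1: taken
after XOR r1, r1, #4: r1=2^4=6
after SUB r0, r0, #1: r0=3-1=2
CMP r0, #0  (cmp 2,0)
BGT L1: taken
after XOR r1, r1, #4: r1=6^4=2
after SUB r0, r0, #1: r0=2-1=1
CMP r0, #0  (cmp 1,0)
BGT L1: taken
after XOR r1, r1, #4: r1=2^4=6
after SUB r0, r0, #1: r0=1-1=0
CMP r0, #0  (cmp 0,0)
BGT L1: not taken
halt.

6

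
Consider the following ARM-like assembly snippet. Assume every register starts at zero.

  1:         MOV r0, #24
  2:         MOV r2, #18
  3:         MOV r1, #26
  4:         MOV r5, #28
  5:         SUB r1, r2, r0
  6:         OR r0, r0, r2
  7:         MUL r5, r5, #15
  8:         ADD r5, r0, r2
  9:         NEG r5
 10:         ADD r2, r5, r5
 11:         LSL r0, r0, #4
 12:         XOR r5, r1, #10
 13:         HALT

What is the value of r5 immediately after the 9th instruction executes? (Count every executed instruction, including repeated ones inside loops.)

-44

after MOV r0, #24: r0=24
after MOV r2, #18: r2=18
after MOV r1, #26: r1=26
after MOV r5, #28: r5=28
after SUB r1, r2, r0: r1=18-24=-6
after OR r0, r0, r2: r0=24|18=26
after MUL r5, r5, #15: r5=28*15=420
after ADD r5, r0, r2: r5=26+18=44
after NEG r5: r5=-(44)=-44
After step 9: r5 = -44.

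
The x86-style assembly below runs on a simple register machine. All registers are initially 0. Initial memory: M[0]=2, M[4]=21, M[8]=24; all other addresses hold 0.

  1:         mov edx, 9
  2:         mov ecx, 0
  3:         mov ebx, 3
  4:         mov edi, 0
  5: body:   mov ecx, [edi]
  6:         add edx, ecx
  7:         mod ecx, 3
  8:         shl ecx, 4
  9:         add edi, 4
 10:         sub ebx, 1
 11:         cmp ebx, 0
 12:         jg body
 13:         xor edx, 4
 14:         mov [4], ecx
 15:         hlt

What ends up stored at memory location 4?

0

mov edx, 9 → edx=9
mov ecx, 0 → ecx=0
mov ebx, 3 → ebx=3
mov edi, 0 → edi=0
mov ecx, [edi] → ecx=M[0]=2
add edx, ecx → edx=9+2=11
mod ecx, 3 → ecx=2%3=2
shl ecx, 4 → ecx=2<<4=32
add edi, 4 → edi=0+4=4
sub ebx, 1 → ebx=3-1=2
cmp ebx, 0  (cmp 2,0)
jg body: taken
mov ecx, [edi] → ecx=M[4]=21
add edx, ecx → edx=11+21=32
mod ecx, 3 → ecx=21%3=0
shl ecx, 4 → ecx=0<<4=0
add edi, 4 → edi=4+4=8
sub ebx, 1 → ebx=2-1=1
cmp ebx, 0  (cmp 1,0)
jg body: taken
mov ecx, [edi] → ecx=M[8]=24
add edx, ecx → edx=32+24=56
mod ecx, 3 → ecx=24%3=0
shl ecx, 4 → ecx=0<<4=0
add edi, 4 → edi=8+4=12
sub ebx, 1 → ebx=1-1=0
cmp ebx, 0  (cmp 0,0)
jg body: not taken
xor edx, 4 → edx=56^4=60
mov [4], ecx → M[4]=0
halt.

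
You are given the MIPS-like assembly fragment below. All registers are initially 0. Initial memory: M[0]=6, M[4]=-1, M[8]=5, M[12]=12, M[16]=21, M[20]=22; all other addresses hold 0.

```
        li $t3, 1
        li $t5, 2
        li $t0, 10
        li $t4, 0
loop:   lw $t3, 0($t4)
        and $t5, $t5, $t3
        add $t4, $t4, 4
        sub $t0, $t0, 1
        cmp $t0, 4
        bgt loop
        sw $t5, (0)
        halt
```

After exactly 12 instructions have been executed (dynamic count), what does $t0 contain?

after li $t3, 1: $t3=1
after li $t5, 2: $t5=2
after li $t0, 10: $t0=10
after li $t4, 0: $t4=0
after lw $t3, 0($t4): $t3=M[0]=6
after and $t5, $t5, $t3: $t5=2&6=2
after add $t4, $t4, 4: $t4=0+4=4
after sub $t0, $t0, 1: $t0=10-1=9
cmp $t0, 4  (cmp 9,4)
bgt loop: taken
after lw $t3, 0($t4): $t3=M[4]=-1
after and $t5, $t5, $t3: $t5=2&(-1)=2
After step 12: $t0 = 9.

9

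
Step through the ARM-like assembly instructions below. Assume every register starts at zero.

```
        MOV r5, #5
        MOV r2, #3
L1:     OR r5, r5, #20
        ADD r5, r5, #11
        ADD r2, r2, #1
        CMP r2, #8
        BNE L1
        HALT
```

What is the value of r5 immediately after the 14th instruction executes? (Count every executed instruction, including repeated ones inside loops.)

74

MOV r5, #5 → r5=5
MOV r2, #3 → r2=3
OR r5, r5, #20 → r5=5|20=21
ADD r5, r5, #11 → r5=21+11=32
ADD r2, r2, #1 → r2=3+1=4
CMP r2, #8  (cmp 4,8)
BNE L1: taken
OR r5, r5, #20 → r5=32|20=52
ADD r5, r5, #11 → r5=52+11=63
ADD r2, r2, #1 → r2=4+1=5
CMP r2, #8  (cmp 5,8)
BNE L1: taken
OR r5, r5, #20 → r5=63|20=63
ADD r5, r5, #11 → r5=63+11=74
After step 14: r5 = 74.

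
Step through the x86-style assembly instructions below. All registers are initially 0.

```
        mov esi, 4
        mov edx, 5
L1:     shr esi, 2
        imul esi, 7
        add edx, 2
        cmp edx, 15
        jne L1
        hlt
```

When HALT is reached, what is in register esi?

7

after mov esi, 4: esi=4
after mov edx, 5: edx=5
after shr esi, 2: esi=4>>2=1
after imul esi, 7: esi=1*7=7
after add edx, 2: edx=5+2=7
cmp edx, 15  (cmp 7,15)
jne L1: taken
after shr esi, 2: esi=7>>2=1
after imul esi, 7: esi=1*7=7
after add edx, 2: edx=7+2=9
cmp edx, 15  (cmp 9,15)
jne L1: taken
after shr esi, 2: esi=7>>2=1
after imul esi, 7: esi=1*7=7
after add edx, 2: edx=9+2=11
cmp edx, 15  (cmp 11,15)
jne L1: taken
after shr esi, 2: esi=7>>2=1
after imul esi, 7: esi=1*7=7
after add edx, 2: edx=11+2=13
cmp edx, 15  (cmp 13,15)
jne L1: taken
after shr esi, 2: esi=7>>2=1
after imul esi, 7: esi=1*7=7
after add edx, 2: edx=13+2=15
cmp edx, 15  (cmp 15,15)
jne L1: not taken
halt.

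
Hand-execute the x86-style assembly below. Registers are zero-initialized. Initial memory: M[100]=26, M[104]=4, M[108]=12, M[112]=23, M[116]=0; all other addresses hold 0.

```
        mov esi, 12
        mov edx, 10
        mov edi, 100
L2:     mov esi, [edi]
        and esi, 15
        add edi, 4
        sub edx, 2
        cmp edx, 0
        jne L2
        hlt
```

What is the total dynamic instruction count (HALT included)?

esi=12
edx=10
edi=100
esi=M[100]=26
esi=26&15=10
edi=100+4=104
edx=10-2=8
cmp edx, 0  (cmp 8,0)
jne L2: taken
esi=M[104]=4
esi=4&15=4
edi=104+4=108
edx=8-2=6
cmp edx, 0  (cmp 6,0)
jne L2: taken
esi=M[108]=12
esi=12&15=12
edi=108+4=112
edx=6-2=4
cmp edx, 0  (cmp 4,0)
jne L2: taken
esi=M[112]=23
esi=23&15=7
edi=112+4=116
edx=4-2=2
cmp edx, 0  (cmp 2,0)
jne L2: taken
esi=M[116]=0
esi=0&15=0
edi=116+4=120
edx=2-2=0
cmp edx, 0  (cmp 0,0)
jne L2: not taken
halt.
Total executed instructions: 34.

34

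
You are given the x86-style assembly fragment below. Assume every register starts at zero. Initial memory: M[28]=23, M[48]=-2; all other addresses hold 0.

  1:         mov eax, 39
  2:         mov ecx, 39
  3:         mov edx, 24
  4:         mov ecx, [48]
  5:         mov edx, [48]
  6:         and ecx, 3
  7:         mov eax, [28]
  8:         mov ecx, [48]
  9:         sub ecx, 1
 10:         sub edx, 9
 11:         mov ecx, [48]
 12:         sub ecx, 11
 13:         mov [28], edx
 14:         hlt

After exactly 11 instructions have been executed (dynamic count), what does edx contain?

eax=39
ecx=39
edx=24
ecx=M[48]=-2
edx=M[48]=-2
ecx=(-2)&3=2
eax=M[28]=23
ecx=M[48]=-2
ecx=(-2)-1=-3
edx=(-2)-9=-11
ecx=M[48]=-2
After step 11: edx = -11.

-11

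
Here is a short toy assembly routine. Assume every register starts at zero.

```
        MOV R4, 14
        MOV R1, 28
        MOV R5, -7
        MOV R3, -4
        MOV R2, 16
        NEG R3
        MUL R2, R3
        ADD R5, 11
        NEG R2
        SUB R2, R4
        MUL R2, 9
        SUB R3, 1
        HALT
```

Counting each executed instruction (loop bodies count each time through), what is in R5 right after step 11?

MOV R4, 14 → R4=14
MOV R1, 28 → R1=28
MOV R5, -7 → R5=-7
MOV R3, -4 → R3=-4
MOV R2, 16 → R2=16
NEG R3 → R3=-(-4)=4
MUL R2, R3 → R2=16*4=64
ADD R5, 11 → R5=(-7)+11=4
NEG R2 → R2=-(64)=-64
SUB R2, R4 → R2=(-64)-14=-78
MUL R2, 9 → R2=(-78)*9=-702
After step 11: R5 = 4.

4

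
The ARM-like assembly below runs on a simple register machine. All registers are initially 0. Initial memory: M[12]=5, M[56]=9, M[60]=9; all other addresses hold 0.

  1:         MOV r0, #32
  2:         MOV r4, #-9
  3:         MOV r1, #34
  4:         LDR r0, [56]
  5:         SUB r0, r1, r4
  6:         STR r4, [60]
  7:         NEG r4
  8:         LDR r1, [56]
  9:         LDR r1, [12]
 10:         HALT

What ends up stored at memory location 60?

MOV r0, #32 → r0=32
MOV r4, #-9 → r4=-9
MOV r1, #34 → r1=34
LDR r0, [56] → r0=M[56]=9
SUB r0, r1, r4 → r0=34-(-9)=43
STR r4, [60] → M[60]=-9
NEG r4 → r4=-(-9)=9
LDR r1, [56] → r1=M[56]=9
LDR r1, [12] → r1=M[12]=5
halt.

-9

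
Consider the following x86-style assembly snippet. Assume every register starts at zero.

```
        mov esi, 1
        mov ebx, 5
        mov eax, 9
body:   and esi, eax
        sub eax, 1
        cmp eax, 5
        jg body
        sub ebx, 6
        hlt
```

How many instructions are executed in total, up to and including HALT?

21

after mov esi, 1: esi=1
after mov ebx, 5: ebx=5
after mov eax, 9: eax=9
after and esi, eax: esi=1&9=1
after sub eax, 1: eax=9-1=8
cmp eax, 5  (cmp 8,5)
jg body: taken
after and esi, eax: esi=1&8=0
after sub eax, 1: eax=8-1=7
cmp eax, 5  (cmp 7,5)
jg body: taken
after and esi, eax: esi=0&7=0
after sub eax, 1: eax=7-1=6
cmp eax, 5  (cmp 6,5)
jg body: taken
after and esi, eax: esi=0&6=0
after sub eax, 1: eax=6-1=5
cmp eax, 5  (cmp 5,5)
jg body: not taken
after sub ebx, 6: ebx=5-6=-1
halt.
Total executed instructions: 21.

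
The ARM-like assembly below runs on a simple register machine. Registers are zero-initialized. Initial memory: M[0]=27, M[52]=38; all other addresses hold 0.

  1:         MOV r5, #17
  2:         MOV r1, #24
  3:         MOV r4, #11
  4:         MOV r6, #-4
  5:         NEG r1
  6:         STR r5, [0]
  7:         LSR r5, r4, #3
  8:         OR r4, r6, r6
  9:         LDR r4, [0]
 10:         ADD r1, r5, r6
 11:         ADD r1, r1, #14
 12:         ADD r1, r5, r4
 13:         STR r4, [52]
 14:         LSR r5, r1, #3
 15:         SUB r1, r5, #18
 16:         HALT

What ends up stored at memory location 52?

r5=17
r1=24
r4=11
r6=-4
r1=-(24)=-24
STR r5, [0] → M[0]=17
r5=11>>3=1
r4=(-4)|(-4)=-4
r4=M[0]=17
r1=1+(-4)=-3
r1=(-3)+14=11
r1=1+17=18
STR r4, [52] → M[52]=17
r5=18>>3=2
r1=2-18=-16
halt.

17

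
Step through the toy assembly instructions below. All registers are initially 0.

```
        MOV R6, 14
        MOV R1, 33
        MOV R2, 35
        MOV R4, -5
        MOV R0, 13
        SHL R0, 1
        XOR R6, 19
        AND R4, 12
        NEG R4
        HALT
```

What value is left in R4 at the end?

-8

after MOV R6, 14: R6=14
after MOV R1, 33: R1=33
after MOV R2, 35: R2=35
after MOV R4, -5: R4=-5
after MOV R0, 13: R0=13
after SHL R0, 1: R0=13<<1=26
after XOR R6, 19: R6=14^19=29
after AND R4, 12: R4=(-5)&12=8
after NEG R4: R4=-(8)=-8
halt.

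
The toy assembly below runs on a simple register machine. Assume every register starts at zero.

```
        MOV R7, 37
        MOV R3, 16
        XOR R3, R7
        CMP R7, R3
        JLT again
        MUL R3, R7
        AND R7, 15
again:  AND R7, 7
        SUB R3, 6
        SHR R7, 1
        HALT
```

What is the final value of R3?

R7=37
R3=16
R3=16^37=53
CMP R7, R3  (cmp 37,53)
JLT again: taken
R7=37&7=5
R3=53-6=47
R7=5>>1=2
halt.

47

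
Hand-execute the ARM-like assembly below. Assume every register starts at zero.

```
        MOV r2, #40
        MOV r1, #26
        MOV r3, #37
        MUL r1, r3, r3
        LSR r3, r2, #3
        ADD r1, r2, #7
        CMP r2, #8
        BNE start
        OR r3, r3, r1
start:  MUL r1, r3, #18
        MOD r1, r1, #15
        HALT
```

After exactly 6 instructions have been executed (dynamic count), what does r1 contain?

47

after MOV r2, #40: r2=40
after MOV r1, #26: r1=26
after MOV r3, #37: r3=37
after MUL r1, r3, r3: r1=37*37=1369
after LSR r3, r2, #3: r3=40>>3=5
after ADD r1, r2, #7: r1=40+7=47
After step 6: r1 = 47.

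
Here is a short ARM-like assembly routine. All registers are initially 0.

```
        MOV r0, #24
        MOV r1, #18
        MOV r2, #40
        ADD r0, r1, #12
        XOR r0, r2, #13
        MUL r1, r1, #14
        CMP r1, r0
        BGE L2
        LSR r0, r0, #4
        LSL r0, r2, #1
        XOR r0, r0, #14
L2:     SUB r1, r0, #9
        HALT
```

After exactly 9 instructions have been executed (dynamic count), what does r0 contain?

37

r0=24
r1=18
r2=40
r0=18+12=30
r0=40^13=37
r1=18*14=252
CMP r1, r0  (cmp 252,37)
BGE L2: taken
r1=37-9=28
After step 9: r0 = 37.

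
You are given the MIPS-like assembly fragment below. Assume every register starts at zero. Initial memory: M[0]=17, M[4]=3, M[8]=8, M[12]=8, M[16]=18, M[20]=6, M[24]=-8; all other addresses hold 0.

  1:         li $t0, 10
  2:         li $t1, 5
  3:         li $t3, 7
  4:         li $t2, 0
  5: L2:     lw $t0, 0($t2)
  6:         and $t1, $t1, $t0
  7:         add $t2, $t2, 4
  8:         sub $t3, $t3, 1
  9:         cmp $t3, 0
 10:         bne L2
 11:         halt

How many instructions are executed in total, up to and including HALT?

after li $t0, 10: $t0=10
after li $t1, 5: $t1=5
after li $t3, 7: $t3=7
after li $t2, 0: $t2=0
after lw $t0, 0($t2): $t0=M[0]=17
after and $t1, $t1, $t0: $t1=5&17=1
after add $t2, $t2, 4: $t2=0+4=4
after sub $t3, $t3, 1: $t3=7-1=6
cmp $t3, 0  (cmp 6,0)
bne L2: taken
after lw $t0, 0($t2): $t0=M[4]=3
after and $t1, $t1, $t0: $t1=1&3=1
after add $t2, $t2, 4: $t2=4+4=8
after sub $t3, $t3, 1: $t3=6-1=5
cmp $t3, 0  (cmp 5,0)
bne L2: taken
after lw $t0, 0($t2): $t0=M[8]=8
after and $t1, $t1, $t0: $t1=1&8=0
after add $t2, $t2, 4: $t2=8+4=12
after sub $t3, $t3, 1: $t3=5-1=4
cmp $t3, 0  (cmp 4,0)
bne L2: taken
after lw $t0, 0($t2): $t0=M[12]=8
after and $t1, $t1, $t0: $t1=0&8=0
after add $t2, $t2, 4: $t2=12+4=16
after sub $t3, $t3, 1: $t3=4-1=3
cmp $t3, 0  (cmp 3,0)
bne L2: taken
after lw $t0, 0($t2): $t0=M[16]=18
after and $t1, $t1, $t0: $t1=0&18=0
after add $t2, $t2, 4: $t2=16+4=20
after sub $t3, $t3, 1: $t3=3-1=2
cmp $t3, 0  (cmp 2,0)
bne L2: taken
after lw $t0, 0($t2): $t0=M[20]=6
after and $t1, $t1, $t0: $t1=0&6=0
after add $t2, $t2, 4: $t2=20+4=24
after sub $t3, $t3, 1: $t3=2-1=1
cmp $t3, 0  (cmp 1,0)
bne L2: taken
after lw $t0, 0($t2): $t0=M[24]=-8
after and $t1, $t1, $t0: $t1=0&(-8)=0
after add $t2, $t2, 4: $t2=24+4=28
after sub $t3, $t3, 1: $t3=1-1=0
cmp $t3, 0  (cmp 0,0)
bne L2: not taken
halt.
Total executed instructions: 47.

47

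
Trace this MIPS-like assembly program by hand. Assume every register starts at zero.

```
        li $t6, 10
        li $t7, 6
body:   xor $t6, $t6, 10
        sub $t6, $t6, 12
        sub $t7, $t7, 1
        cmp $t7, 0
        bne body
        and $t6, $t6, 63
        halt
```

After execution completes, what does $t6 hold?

2

$t6=10
$t7=6
$t6=10^10=0
$t6=0-12=-12
$t7=6-1=5
cmp $t7, 0  (cmp 5,0)
bne body: taken
$t6=(-12)^10=-2
$t6=(-2)-12=-14
$t7=5-1=4
cmp $t7, 0  (cmp 4,0)
bne body: taken
$t6=(-14)^10=-8
$t6=(-8)-12=-20
$t7=4-1=3
cmp $t7, 0  (cmp 3,0)
bne body: taken
$t6=(-20)^10=-26
$t6=(-26)-12=-38
$t7=3-1=2
cmp $t7, 0  (cmp 2,0)
bne body: taken
$t6=(-38)^10=-48
$t6=(-48)-12=-60
$t7=2-1=1
cmp $t7, 0  (cmp 1,0)
bne body: taken
$t6=(-60)^10=-50
$t6=(-50)-12=-62
$t7=1-1=0
cmp $t7, 0  (cmp 0,0)
bne body: not taken
$t6=(-62)&63=2
halt.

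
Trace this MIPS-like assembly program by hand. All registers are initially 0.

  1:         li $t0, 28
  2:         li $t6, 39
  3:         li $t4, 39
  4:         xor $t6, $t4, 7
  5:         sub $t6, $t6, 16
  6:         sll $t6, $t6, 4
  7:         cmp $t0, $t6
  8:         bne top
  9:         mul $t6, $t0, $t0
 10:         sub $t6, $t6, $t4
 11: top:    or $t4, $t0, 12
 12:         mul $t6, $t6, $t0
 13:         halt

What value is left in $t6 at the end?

after li $t0, 28: $t0=28
after li $t6, 39: $t6=39
after li $t4, 39: $t4=39
after xor $t6, $t4, 7: $t6=39^7=32
after sub $t6, $t6, 16: $t6=32-16=16
after sll $t6, $t6, 4: $t6=16<<4=256
cmp $t0, $t6  (cmp 28,256)
bne top: taken
after or $t4, $t0, 12: $t4=28|12=28
after mul $t6, $t6, $t0: $t6=256*28=7168
halt.

7168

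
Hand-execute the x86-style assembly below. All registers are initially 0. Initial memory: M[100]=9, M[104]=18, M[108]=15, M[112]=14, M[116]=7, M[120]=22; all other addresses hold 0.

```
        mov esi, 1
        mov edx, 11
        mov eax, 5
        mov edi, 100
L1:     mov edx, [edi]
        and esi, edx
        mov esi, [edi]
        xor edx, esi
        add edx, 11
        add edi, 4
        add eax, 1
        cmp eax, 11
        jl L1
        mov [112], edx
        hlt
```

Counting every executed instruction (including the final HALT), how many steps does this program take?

mov esi, 1 → esi=1
mov edx, 11 → edx=11
mov eax, 5 → eax=5
mov edi, 100 → edi=100
mov edx, [edi] → edx=M[100]=9
and esi, edx → esi=1&9=1
mov esi, [edi] → esi=M[100]=9
xor edx, esi → edx=9^9=0
add edx, 11 → edx=0+11=11
add edi, 4 → edi=100+4=104
add eax, 1 → eax=5+1=6
cmp eax, 11  (cmp 6,11)
jl L1: taken
mov edx, [edi] → edx=M[104]=18
and esi, edx → esi=9&18=0
mov esi, [edi] → esi=M[104]=18
xor edx, esi → edx=18^18=0
add edx, 11 → edx=0+11=11
add edi, 4 → edi=104+4=108
add eax, 1 → eax=6+1=7
cmp eax, 11  (cmp 7,11)
jl L1: taken
mov edx, [edi] → edx=M[108]=15
and esi, edx → esi=18&15=2
mov esi, [edi] → esi=M[108]=15
xor edx, esi → edx=15^15=0
add edx, 11 → edx=0+11=11
add edi, 4 → edi=108+4=112
add eax, 1 → eax=7+1=8
cmp eax, 11  (cmp 8,11)
jl L1: taken
mov edx, [edi] → edx=M[112]=14
and esi, edx → esi=15&14=14
mov esi, [edi] → esi=M[112]=14
xor edx, esi → edx=14^14=0
add edx, 11 → edx=0+11=11
add edi, 4 → edi=112+4=116
add eax, 1 → eax=8+1=9
cmp eax, 11  (cmp 9,11)
jl L1: taken
mov edx, [edi] → edx=M[116]=7
and esi, edx → esi=14&7=6
mov esi, [edi] → esi=M[116]=7
xor edx, esi → edx=7^7=0
add edx, 11 → edx=0+11=11
add edi, 4 → edi=116+4=120
add eax, 1 → eax=9+1=10
cmp eax, 11  (cmp 10,11)
jl L1: taken
mov edx, [edi] → edx=M[120]=22
and esi, edx → esi=7&22=6
mov esi, [edi] → esi=M[120]=22
xor edx, esi → edx=22^22=0
add edx, 11 → edx=0+11=11
add edi, 4 → edi=120+4=124
add eax, 1 → eax=10+1=11
cmp eax, 11  (cmp 11,11)
jl L1: not taken
mov [112], edx → M[112]=11
halt.
Total executed instructions: 60.

60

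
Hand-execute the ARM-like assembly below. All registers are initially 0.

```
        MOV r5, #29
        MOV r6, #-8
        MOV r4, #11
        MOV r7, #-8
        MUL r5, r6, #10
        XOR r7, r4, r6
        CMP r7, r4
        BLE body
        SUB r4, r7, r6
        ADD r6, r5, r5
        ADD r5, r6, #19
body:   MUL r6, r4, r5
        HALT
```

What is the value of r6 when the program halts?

r5=29
r6=-8
r4=11
r7=-8
r5=(-8)*10=-80
r7=11^(-8)=-13
CMP r7, r4  (cmp -13,11)
BLE body: taken
r6=11*(-80)=-880
halt.

-880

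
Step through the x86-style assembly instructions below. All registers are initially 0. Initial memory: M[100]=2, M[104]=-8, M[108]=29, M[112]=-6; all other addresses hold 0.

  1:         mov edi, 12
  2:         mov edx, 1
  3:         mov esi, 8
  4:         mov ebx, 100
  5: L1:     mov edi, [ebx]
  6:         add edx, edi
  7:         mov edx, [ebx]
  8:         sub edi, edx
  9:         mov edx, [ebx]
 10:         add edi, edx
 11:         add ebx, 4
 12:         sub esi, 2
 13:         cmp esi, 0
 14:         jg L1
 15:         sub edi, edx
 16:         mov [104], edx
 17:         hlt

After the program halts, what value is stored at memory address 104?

-6

mov edi, 12 → edi=12
mov edx, 1 → edx=1
mov esi, 8 → esi=8
mov ebx, 100 → ebx=100
mov edi, [ebx] → edi=M[100]=2
add edx, edi → edx=1+2=3
mov edx, [ebx] → edx=M[100]=2
sub edi, edx → edi=2-2=0
mov edx, [ebx] → edx=M[100]=2
add edi, edx → edi=0+2=2
add ebx, 4 → ebx=100+4=104
sub esi, 2 → esi=8-2=6
cmp esi, 0  (cmp 6,0)
jg L1: taken
mov edi, [ebx] → edi=M[104]=-8
add edx, edi → edx=2+(-8)=-6
mov edx, [ebx] → edx=M[104]=-8
sub edi, edx → edi=(-8)-(-8)=0
mov edx, [ebx] → edx=M[104]=-8
add edi, edx → edi=0+(-8)=-8
add ebx, 4 → ebx=104+4=108
sub esi, 2 → esi=6-2=4
cmp esi, 0  (cmp 4,0)
jg L1: taken
mov edi, [ebx] → edi=M[108]=29
add edx, edi → edx=(-8)+29=21
mov edx, [ebx] → edx=M[108]=29
sub edi, edx → edi=29-29=0
mov edx, [ebx] → edx=M[108]=29
add edi, edx → edi=0+29=29
add ebx, 4 → ebx=108+4=112
sub esi, 2 → esi=4-2=2
cmp esi, 0  (cmp 2,0)
jg L1: taken
mov edi, [ebx] → edi=M[112]=-6
add edx, edi → edx=29+(-6)=23
mov edx, [ebx] → edx=M[112]=-6
sub edi, edx → edi=(-6)-(-6)=0
mov edx, [ebx] → edx=M[112]=-6
add edi, edx → edi=0+(-6)=-6
add ebx, 4 → ebx=112+4=116
sub esi, 2 → esi=2-2=0
cmp esi, 0  (cmp 0,0)
jg L1: not taken
sub edi, edx → edi=(-6)-(-6)=0
mov [104], edx → M[104]=-6
halt.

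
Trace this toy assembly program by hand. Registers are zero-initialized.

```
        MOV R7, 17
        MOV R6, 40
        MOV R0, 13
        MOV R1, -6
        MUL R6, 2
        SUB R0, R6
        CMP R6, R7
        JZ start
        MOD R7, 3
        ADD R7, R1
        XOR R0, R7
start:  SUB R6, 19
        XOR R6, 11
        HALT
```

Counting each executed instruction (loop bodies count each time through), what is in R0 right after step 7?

R7=17
R6=40
R0=13
R1=-6
R6=40*2=80
R0=13-80=-67
CMP R6, R7  (cmp 80,17)
After step 7: R0 = -67.

-67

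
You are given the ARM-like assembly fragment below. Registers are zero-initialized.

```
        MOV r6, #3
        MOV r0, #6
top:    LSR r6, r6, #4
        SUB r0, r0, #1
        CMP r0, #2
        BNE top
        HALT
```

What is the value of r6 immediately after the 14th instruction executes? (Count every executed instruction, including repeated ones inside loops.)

after MOV r6, #3: r6=3
after MOV r0, #6: r0=6
after LSR r6, r6, #4: r6=3>>4=0
after SUB r0, r0, #1: r0=6-1=5
CMP r0, #2  (cmp 5,2)
BNE top: taken
after LSR r6, r6, #4: r6=0>>4=0
after SUB r0, r0, #1: r0=5-1=4
CMP r0, #2  (cmp 4,2)
BNE top: taken
after LSR r6, r6, #4: r6=0>>4=0
after SUB r0, r0, #1: r0=4-1=3
CMP r0, #2  (cmp 3,2)
BNE top: taken
After step 14: r6 = 0.

0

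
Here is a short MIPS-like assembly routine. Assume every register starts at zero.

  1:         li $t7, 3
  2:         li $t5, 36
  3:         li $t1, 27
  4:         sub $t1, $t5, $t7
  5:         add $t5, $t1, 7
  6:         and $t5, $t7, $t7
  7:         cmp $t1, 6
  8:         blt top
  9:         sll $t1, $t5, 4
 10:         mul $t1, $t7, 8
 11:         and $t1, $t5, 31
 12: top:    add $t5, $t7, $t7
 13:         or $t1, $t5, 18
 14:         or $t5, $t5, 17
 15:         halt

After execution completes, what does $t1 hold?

22

after li $t7, 3: $t7=3
after li $t5, 36: $t5=36
after li $t1, 27: $t1=27
after sub $t1, $t5, $t7: $t1=36-3=33
after add $t5, $t1, 7: $t5=33+7=40
after and $t5, $t7, $t7: $t5=3&3=3
cmp $t1, 6  (cmp 33,6)
blt top: not taken
after sll $t1, $t5, 4: $t1=3<<4=48
after mul $t1, $t7, 8: $t1=3*8=24
after and $t1, $t5, 31: $t1=3&31=3
after add $t5, $t7, $t7: $t5=3+3=6
after or $t1, $t5, 18: $t1=6|18=22
after or $t5, $t5, 17: $t5=6|17=23
halt.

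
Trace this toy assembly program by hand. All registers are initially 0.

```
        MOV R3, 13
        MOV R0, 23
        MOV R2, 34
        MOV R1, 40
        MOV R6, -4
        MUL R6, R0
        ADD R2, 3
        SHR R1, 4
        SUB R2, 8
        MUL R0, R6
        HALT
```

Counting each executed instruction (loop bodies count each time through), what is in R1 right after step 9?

R3=13
R0=23
R2=34
R1=40
R6=-4
R6=(-4)*23=-92
R2=34+3=37
R1=40>>4=2
R2=37-8=29
After step 9: R1 = 2.

2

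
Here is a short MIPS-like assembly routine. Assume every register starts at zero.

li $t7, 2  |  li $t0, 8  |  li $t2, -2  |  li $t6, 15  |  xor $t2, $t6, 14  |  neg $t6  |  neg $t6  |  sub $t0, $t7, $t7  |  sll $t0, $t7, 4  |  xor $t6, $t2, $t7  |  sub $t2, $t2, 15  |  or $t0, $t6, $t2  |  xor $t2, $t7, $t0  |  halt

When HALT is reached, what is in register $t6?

$t7=2
$t0=8
$t2=-2
$t6=15
$t2=15^14=1
$t6=-(15)=-15
$t6=-(-15)=15
$t0=2-2=0
$t0=2<<4=32
$t6=1^2=3
$t2=1-15=-14
$t0=3|(-14)=-13
$t2=2^(-13)=-15
halt.

3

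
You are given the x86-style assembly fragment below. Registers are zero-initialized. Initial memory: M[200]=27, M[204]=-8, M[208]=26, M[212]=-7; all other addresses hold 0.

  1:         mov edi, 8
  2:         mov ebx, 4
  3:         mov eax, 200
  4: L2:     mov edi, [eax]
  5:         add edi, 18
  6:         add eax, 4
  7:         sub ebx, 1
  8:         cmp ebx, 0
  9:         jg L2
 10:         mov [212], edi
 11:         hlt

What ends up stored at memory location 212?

11

edi=8
ebx=4
eax=200
edi=M[200]=27
edi=27+18=45
eax=200+4=204
ebx=4-1=3
cmp ebx, 0  (cmp 3,0)
jg L2: taken
edi=M[204]=-8
edi=(-8)+18=10
eax=204+4=208
ebx=3-1=2
cmp ebx, 0  (cmp 2,0)
jg L2: taken
edi=M[208]=26
edi=26+18=44
eax=208+4=212
ebx=2-1=1
cmp ebx, 0  (cmp 1,0)
jg L2: taken
edi=M[212]=-7
edi=(-7)+18=11
eax=212+4=216
ebx=1-1=0
cmp ebx, 0  (cmp 0,0)
jg L2: not taken
mov [212], edi → M[212]=11
halt.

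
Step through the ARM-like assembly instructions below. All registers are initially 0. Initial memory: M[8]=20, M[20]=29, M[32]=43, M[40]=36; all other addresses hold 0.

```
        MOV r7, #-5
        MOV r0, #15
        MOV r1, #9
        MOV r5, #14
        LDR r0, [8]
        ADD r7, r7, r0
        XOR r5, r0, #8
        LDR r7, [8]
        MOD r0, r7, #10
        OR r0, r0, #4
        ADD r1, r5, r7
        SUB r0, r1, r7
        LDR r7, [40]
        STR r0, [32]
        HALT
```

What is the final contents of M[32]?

28

r7=-5
r0=15
r1=9
r5=14
r0=M[8]=20
r7=(-5)+20=15
r5=20^8=28
r7=M[8]=20
r0=20%10=0
r0=0|4=4
r1=28+20=48
r0=48-20=28
r7=M[40]=36
STR r0, [32] → M[32]=28
halt.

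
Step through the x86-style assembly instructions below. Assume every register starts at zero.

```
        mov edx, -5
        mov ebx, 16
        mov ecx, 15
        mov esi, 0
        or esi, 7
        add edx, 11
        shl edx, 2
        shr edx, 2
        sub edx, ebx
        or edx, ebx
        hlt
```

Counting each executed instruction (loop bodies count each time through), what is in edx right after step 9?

mov edx, -5 → edx=-5
mov ebx, 16 → ebx=16
mov ecx, 15 → ecx=15
mov esi, 0 → esi=0
or esi, 7 → esi=0|7=7
add edx, 11 → edx=(-5)+11=6
shl edx, 2 → edx=6<<2=24
shr edx, 2 → edx=24>>2=6
sub edx, ebx → edx=6-16=-10
After step 9: edx = -10.

-10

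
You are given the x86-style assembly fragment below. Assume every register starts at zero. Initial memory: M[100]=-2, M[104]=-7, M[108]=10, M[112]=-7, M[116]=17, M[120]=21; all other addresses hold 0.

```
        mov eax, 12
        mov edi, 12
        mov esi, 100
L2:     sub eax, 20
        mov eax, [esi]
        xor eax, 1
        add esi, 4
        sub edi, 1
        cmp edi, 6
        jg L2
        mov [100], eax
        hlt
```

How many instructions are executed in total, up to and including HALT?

mov eax, 12 → eax=12
mov edi, 12 → edi=12
mov esi, 100 → esi=100
sub eax, 20 → eax=12-20=-8
mov eax, [esi] → eax=M[100]=-2
xor eax, 1 → eax=(-2)^1=-1
add esi, 4 → esi=100+4=104
sub edi, 1 → edi=12-1=11
cmp edi, 6  (cmp 11,6)
jg L2: taken
sub eax, 20 → eax=(-1)-20=-21
mov eax, [esi] → eax=M[104]=-7
xor eax, 1 → eax=(-7)^1=-8
add esi, 4 → esi=104+4=108
sub edi, 1 → edi=11-1=10
cmp edi, 6  (cmp 10,6)
jg L2: taken
sub eax, 20 → eax=(-8)-20=-28
mov eax, [esi] → eax=M[108]=10
xor eax, 1 → eax=10^1=11
add esi, 4 → esi=108+4=112
sub edi, 1 → edi=10-1=9
cmp edi, 6  (cmp 9,6)
jg L2: taken
sub eax, 20 → eax=11-20=-9
mov eax, [esi] → eax=M[112]=-7
xor eax, 1 → eax=(-7)^1=-8
add esi, 4 → esi=112+4=116
sub edi, 1 → edi=9-1=8
cmp edi, 6  (cmp 8,6)
jg L2: taken
sub eax, 20 → eax=(-8)-20=-28
mov eax, [esi] → eax=M[116]=17
xor eax, 1 → eax=17^1=16
add esi, 4 → esi=116+4=120
sub edi, 1 → edi=8-1=7
cmp edi, 6  (cmp 7,6)
jg L2: taken
sub eax, 20 → eax=16-20=-4
mov eax, [esi] → eax=M[120]=21
xor eax, 1 → eax=21^1=20
add esi, 4 → esi=120+4=124
sub edi, 1 → edi=7-1=6
cmp edi, 6  (cmp 6,6)
jg L2: not taken
mov [100], eax → M[100]=20
halt.
Total executed instructions: 47.

47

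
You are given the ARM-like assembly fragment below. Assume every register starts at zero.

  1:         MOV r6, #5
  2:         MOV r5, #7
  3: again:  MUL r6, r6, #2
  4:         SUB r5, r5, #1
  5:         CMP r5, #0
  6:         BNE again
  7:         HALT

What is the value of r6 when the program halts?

640

after MOV r6, #5: r6=5
after MOV r5, #7: r5=7
after MUL r6, r6, #2: r6=5*2=10
after SUB r5, r5, #1: r5=7-1=6
CMP r5, #0  (cmp 6,0)
BNE again: taken
after MUL r6, r6, #2: r6=10*2=20
after SUB r5, r5, #1: r5=6-1=5
CMP r5, #0  (cmp 5,0)
BNE again: taken
after MUL r6, r6, #2: r6=20*2=40
after SUB r5, r5, #1: r5=5-1=4
CMP r5, #0  (cmp 4,0)
BNE again: taken
after MUL r6, r6, #2: r6=40*2=80
after SUB r5, r5, #1: r5=4-1=3
CMP r5, #0  (cmp 3,0)
BNE again: taken
after MUL r6, r6, #2: r6=80*2=160
after SUB r5, r5, #1: r5=3-1=2
CMP r5, #0  (cmp 2,0)
BNE again: taken
after MUL r6, r6, #2: r6=160*2=320
after SUB r5, r5, #1: r5=2-1=1
CMP r5, #0  (cmp 1,0)
BNE again: taken
after MUL r6, r6, #2: r6=320*2=640
after SUB r5, r5, #1: r5=1-1=0
CMP r5, #0  (cmp 0,0)
BNE again: not taken
halt.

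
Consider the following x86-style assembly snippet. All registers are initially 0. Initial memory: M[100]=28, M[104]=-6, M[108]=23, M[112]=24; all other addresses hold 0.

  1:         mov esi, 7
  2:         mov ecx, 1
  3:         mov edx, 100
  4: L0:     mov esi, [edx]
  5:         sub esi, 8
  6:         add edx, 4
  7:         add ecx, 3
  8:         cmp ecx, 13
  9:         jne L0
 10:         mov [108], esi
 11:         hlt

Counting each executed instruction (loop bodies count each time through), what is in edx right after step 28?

116

esi=7
ecx=1
edx=100
esi=M[100]=28
esi=28-8=20
edx=100+4=104
ecx=1+3=4
cmp ecx, 13  (cmp 4,13)
jne L0: taken
esi=M[104]=-6
esi=(-6)-8=-14
edx=104+4=108
ecx=4+3=7
cmp ecx, 13  (cmp 7,13)
jne L0: taken
esi=M[108]=23
esi=23-8=15
edx=108+4=112
ecx=7+3=10
cmp ecx, 13  (cmp 10,13)
jne L0: taken
esi=M[112]=24
esi=24-8=16
edx=112+4=116
ecx=10+3=13
cmp ecx, 13  (cmp 13,13)
jne L0: not taken
mov [108], esi → M[108]=16
After step 28: edx = 116.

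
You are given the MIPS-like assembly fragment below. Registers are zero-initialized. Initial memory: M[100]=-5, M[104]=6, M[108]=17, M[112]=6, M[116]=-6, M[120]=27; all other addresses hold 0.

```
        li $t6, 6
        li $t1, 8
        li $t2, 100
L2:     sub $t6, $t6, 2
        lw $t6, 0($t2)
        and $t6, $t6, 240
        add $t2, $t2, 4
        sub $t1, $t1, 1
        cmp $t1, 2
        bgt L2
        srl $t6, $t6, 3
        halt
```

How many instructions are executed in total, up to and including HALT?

47

$t6=6
$t1=8
$t2=100
$t6=6-2=4
$t6=M[100]=-5
$t6=(-5)&240=240
$t2=100+4=104
$t1=8-1=7
cmp $t1, 2  (cmp 7,2)
bgt L2: taken
$t6=240-2=238
$t6=M[104]=6
$t6=6&240=0
$t2=104+4=108
$t1=7-1=6
cmp $t1, 2  (cmp 6,2)
bgt L2: taken
$t6=0-2=-2
$t6=M[108]=17
$t6=17&240=16
$t2=108+4=112
$t1=6-1=5
cmp $t1, 2  (cmp 5,2)
bgt L2: taken
$t6=16-2=14
$t6=M[112]=6
$t6=6&240=0
$t2=112+4=116
$t1=5-1=4
cmp $t1, 2  (cmp 4,2)
bgt L2: taken
$t6=0-2=-2
$t6=M[116]=-6
$t6=(-6)&240=240
$t2=116+4=120
$t1=4-1=3
cmp $t1, 2  (cmp 3,2)
bgt L2: taken
$t6=240-2=238
$t6=M[120]=27
$t6=27&240=16
$t2=120+4=124
$t1=3-1=2
cmp $t1, 2  (cmp 2,2)
bgt L2: not taken
$t6=16>>3=2
halt.
Total executed instructions: 47.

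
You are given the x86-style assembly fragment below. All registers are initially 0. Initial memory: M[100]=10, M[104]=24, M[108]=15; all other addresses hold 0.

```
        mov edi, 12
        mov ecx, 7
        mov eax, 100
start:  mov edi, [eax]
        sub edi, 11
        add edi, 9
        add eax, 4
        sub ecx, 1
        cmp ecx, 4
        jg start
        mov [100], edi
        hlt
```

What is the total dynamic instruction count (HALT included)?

mov edi, 12 → edi=12
mov ecx, 7 → ecx=7
mov eax, 100 → eax=100
mov edi, [eax] → edi=M[100]=10
sub edi, 11 → edi=10-11=-1
add edi, 9 → edi=(-1)+9=8
add eax, 4 → eax=100+4=104
sub ecx, 1 → ecx=7-1=6
cmp ecx, 4  (cmp 6,4)
jg start: taken
mov edi, [eax] → edi=M[104]=24
sub edi, 11 → edi=24-11=13
add edi, 9 → edi=13+9=22
add eax, 4 → eax=104+4=108
sub ecx, 1 → ecx=6-1=5
cmp ecx, 4  (cmp 5,4)
jg start: taken
mov edi, [eax] → edi=M[108]=15
sub edi, 11 → edi=15-11=4
add edi, 9 → edi=4+9=13
add eax, 4 → eax=108+4=112
sub ecx, 1 → ecx=5-1=4
cmp ecx, 4  (cmp 4,4)
jg start: not taken
mov [100], edi → M[100]=13
halt.
Total executed instructions: 26.

26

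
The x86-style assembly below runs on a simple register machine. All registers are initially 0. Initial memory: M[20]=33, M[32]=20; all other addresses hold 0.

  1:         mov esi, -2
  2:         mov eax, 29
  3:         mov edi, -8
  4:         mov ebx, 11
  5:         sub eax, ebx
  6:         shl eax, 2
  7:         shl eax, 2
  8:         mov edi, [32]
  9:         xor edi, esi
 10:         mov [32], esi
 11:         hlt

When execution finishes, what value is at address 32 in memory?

-2

mov esi, -2 → esi=-2
mov eax, 29 → eax=29
mov edi, -8 → edi=-8
mov ebx, 11 → ebx=11
sub eax, ebx → eax=29-11=18
shl eax, 2 → eax=18<<2=72
shl eax, 2 → eax=72<<2=288
mov edi, [32] → edi=M[32]=20
xor edi, esi → edi=20^(-2)=-22
mov [32], esi → M[32]=-2
halt.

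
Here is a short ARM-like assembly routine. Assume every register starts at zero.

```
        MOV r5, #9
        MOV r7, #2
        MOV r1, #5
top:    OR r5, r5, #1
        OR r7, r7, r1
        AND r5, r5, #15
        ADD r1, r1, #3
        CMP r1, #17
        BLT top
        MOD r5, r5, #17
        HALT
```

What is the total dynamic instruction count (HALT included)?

r5=9
r7=2
r1=5
r5=9|1=9
r7=2|5=7
r5=9&15=9
r1=5+3=8
CMP r1, #17  (cmp 8,17)
BLT top: taken
r5=9|1=9
r7=7|8=15
r5=9&15=9
r1=8+3=11
CMP r1, #17  (cmp 11,17)
BLT top: taken
r5=9|1=9
r7=15|11=15
r5=9&15=9
r1=11+3=14
CMP r1, #17  (cmp 14,17)
BLT top: taken
r5=9|1=9
r7=15|14=15
r5=9&15=9
r1=14+3=17
CMP r1, #17  (cmp 17,17)
BLT top: not taken
r5=9%17=9
halt.
Total executed instructions: 29.

29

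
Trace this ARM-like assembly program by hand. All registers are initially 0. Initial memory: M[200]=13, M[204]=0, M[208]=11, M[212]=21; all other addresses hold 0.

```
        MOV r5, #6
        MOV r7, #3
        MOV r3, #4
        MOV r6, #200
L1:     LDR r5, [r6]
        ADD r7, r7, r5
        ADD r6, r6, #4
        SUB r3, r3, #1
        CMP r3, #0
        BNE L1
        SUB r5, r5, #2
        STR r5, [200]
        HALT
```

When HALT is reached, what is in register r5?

r5=6
r7=3
r3=4
r6=200
r5=M[200]=13
r7=3+13=16
r6=200+4=204
r3=4-1=3
CMP r3, #0  (cmp 3,0)
BNE L1: taken
r5=M[204]=0
r7=16+0=16
r6=204+4=208
r3=3-1=2
CMP r3, #0  (cmp 2,0)
BNE L1: taken
r5=M[208]=11
r7=16+11=27
r6=208+4=212
r3=2-1=1
CMP r3, #0  (cmp 1,0)
BNE L1: taken
r5=M[212]=21
r7=27+21=48
r6=212+4=216
r3=1-1=0
CMP r3, #0  (cmp 0,0)
BNE L1: not taken
r5=21-2=19
STR r5, [200] → M[200]=19
halt.

19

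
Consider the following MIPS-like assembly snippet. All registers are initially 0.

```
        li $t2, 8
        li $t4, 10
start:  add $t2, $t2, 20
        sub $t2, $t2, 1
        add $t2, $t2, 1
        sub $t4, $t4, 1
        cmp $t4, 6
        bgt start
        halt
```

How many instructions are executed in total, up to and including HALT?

27

li $t2, 8 → $t2=8
li $t4, 10 → $t4=10
add $t2, $t2, 20 → $t2=8+20=28
sub $t2, $t2, 1 → $t2=28-1=27
add $t2, $t2, 1 → $t2=27+1=28
sub $t4, $t4, 1 → $t4=10-1=9
cmp $t4, 6  (cmp 9,6)
bgt start: taken
add $t2, $t2, 20 → $t2=28+20=48
sub $t2, $t2, 1 → $t2=48-1=47
add $t2, $t2, 1 → $t2=47+1=48
sub $t4, $t4, 1 → $t4=9-1=8
cmp $t4, 6  (cmp 8,6)
bgt start: taken
add $t2, $t2, 20 → $t2=48+20=68
sub $t2, $t2, 1 → $t2=68-1=67
add $t2, $t2, 1 → $t2=67+1=68
sub $t4, $t4, 1 → $t4=8-1=7
cmp $t4, 6  (cmp 7,6)
bgt start: taken
add $t2, $t2, 20 → $t2=68+20=88
sub $t2, $t2, 1 → $t2=88-1=87
add $t2, $t2, 1 → $t2=87+1=88
sub $t4, $t4, 1 → $t4=7-1=6
cmp $t4, 6  (cmp 6,6)
bgt start: not taken
halt.
Total executed instructions: 27.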